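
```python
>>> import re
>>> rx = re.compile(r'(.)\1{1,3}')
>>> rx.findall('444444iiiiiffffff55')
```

A backreference is literal: `\1` must see the identical characters the first group matched.
Matches: at [0:4] match '4444', group 1 = '4'; at [4:6] match '44', group 1 = '4'; at [6:10] match 'iiii', group 1 = 'i'; at [11:15] match 'ffff', group 1 = 'f'; at [15:17] match 'ff', group 1 = 'f'; ….
One capturing group, so `findall` returns just the captured substring from each match — 6 in all.

['4', '4', 'i', 'f', 'f', '5']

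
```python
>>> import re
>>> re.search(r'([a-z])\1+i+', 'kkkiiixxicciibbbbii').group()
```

'kkkiii'

`\1` has to match the exact text group 1 already captured.
The match spans [0:6] → 'kkkiii'.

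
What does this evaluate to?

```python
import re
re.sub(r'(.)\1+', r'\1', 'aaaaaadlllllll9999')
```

`\1` has to match the exact text group 1 already captured.
Each match is replaced using the text its own group 1 captured.

'adl9'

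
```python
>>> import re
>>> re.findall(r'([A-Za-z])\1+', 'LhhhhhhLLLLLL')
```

A backreference is literal: `\1` must see the identical characters the first group matched.
Walking the string: at [1:7] match 'hhhhhh', group 1 = 'h'; at [7:13] match 'LLLLLL', group 1 = 'L'.
With a single group, `findall` returns only what that group captured — 2 items.

['h', 'L']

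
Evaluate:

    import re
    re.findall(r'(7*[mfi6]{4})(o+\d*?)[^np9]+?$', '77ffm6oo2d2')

This matches zero or more of a literal '7', then exactly 4 of one of [mfi6] (captured); then one or more of the literal 'o', then zero or more of a digit (lazy) (captured); then one or more of any character except [np9] (lazy); then anchored at the end.
Walking the string: at [0:11] match '77ffm6oo2d2', groups = ('77ffm6', 'oo').
With 2 capturing groups, `findall` returns a 2-tuple per match.

[('77ffm6', 'oo')]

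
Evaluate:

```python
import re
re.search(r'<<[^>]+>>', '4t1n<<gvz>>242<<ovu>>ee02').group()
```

`re.search` scans for the first position where the pattern succeeds.
The match spans [4:11] → '<<gvz>>'.

'<<gvz>>'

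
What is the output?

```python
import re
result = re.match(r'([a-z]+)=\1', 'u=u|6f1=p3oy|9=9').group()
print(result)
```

`re.match` only tries the pattern at the start of the string.
The match spans [0:3] → 'u=u'.

u=u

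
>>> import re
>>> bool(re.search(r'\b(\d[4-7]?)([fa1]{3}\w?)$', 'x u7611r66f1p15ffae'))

False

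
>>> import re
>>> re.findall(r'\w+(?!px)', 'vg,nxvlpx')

`(?!…)`/`(?<!…)` only lets a position through if the neighbouring text does NOT match; no characters are consumed.
Walking the string: at [0:2] → 'vg'; at [3:9] → 'nxvlpx'.
With no groups in the pattern, `findall` gives back each whole match — 2 here.

['vg', 'nxvlpx']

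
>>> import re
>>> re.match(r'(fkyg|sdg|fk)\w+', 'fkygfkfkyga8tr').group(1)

The regex engine tests alternatives in the order written; an earlier branch that matches wins even if a later one would match more.
`re.match` only tries the pattern at the start of the string.
The match spans [0:14] → 'fkygfkfkyga8tr'.
Captured: group 1 = 'fkyg'.

'fkyg'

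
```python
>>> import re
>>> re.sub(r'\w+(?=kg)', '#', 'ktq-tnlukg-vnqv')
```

Lookahead/lookbehind check context without consuming it, so the matched span excludes the asserted characters.
Matches: at [4:8] → 'tnlu'.
Each match is replaced by '#'.

'ktq-#kg-vnqv'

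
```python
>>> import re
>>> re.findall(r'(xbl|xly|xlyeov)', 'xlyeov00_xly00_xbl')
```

['xly', 'xly', 'xbl']

`|` is ordered: at each position the engine commits to the first alternative that works.
Scanning left to right: at [0:3] match 'xly', group 1 = 'xly'; at [9:12] match 'xly', group 1 = 'xly'; at [15:18] match 'xbl', group 1 = 'xbl'.
Because there's exactly one group, `findall` drops the full match and keeps group 1 from each hit.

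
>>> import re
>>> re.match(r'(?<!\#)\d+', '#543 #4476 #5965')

None

Because the assertion is negative and zero-width, positions next to the forbidden text are skipped.
With `match`, the pattern is implicitly anchored at the beginning.
Here the pattern fails at index 0, so the call returns None.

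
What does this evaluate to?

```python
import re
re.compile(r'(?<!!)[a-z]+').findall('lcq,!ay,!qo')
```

['lcq', 'y', 'o']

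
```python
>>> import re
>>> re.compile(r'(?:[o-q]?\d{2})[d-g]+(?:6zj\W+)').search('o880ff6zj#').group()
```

Pattern: optionally a character in [o-q], then exactly 2 of a digit (non-capturing group); then one or more of a character in [d-g]; then the literal '6zj', then one or more of a non-word character (non-capturing group).
The match spans [2:10] → '80ff6zj#'.

'80ff6zj#'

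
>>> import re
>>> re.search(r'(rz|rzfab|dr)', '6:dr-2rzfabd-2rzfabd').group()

'dr'

Unlike `match`, `search` isn't anchored — it looks for the pattern anywhere in the string.
The match spans [2:4] → 'dr'.
Captured: group 1 = 'dr'.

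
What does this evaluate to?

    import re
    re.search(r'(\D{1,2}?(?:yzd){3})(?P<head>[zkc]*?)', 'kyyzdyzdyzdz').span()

(0, 11)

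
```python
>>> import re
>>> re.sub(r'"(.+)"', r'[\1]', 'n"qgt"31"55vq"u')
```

`\1` in the replacement pulls in group 1's text for each match.

'n[qgt"31"55vq]u'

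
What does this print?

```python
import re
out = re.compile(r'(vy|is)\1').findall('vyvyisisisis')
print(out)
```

['vy', 'is', 'is']

A backreference is literal: `\1` must see the identical characters the first group matched.
Scanning left to right: at [0:4] match 'vyvy', group 1 = 'vy'; at [4:8] match 'isis', group 1 = 'is'; at [8:12] match 'isis', group 1 = 'is'.
With a single group, `findall` returns only what that group captured — 3 items.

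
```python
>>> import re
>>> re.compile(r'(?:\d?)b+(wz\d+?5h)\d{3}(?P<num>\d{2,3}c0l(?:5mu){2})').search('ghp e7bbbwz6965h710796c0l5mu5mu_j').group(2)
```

'796c0l5mu5mu'

The match spans [5:31] → '7bbbwz6965h710796c0l5mu5mu'.
Captured: group 1 = 'wz6965h', group 2 = '796c0l5mu5mu'.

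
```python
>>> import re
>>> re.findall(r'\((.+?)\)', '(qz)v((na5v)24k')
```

Because there's exactly one group, `findall` drops the full match and keeps group 1 from each hit.

['qz', '(na5v']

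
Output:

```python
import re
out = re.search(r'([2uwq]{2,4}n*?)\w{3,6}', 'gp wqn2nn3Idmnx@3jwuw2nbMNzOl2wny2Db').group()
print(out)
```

With the lazy modifier that quantifier settles for the fewest repetitions that let the rest of the pattern succeed (the atoms after it are unaffected and can still be greedy).
The match spans [3:11] → 'wqn2nn3I'.

wqn2nn3I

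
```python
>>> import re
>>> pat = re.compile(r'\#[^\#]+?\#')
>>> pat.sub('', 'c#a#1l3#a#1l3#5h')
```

`sub` substitutes '' at each match site.

'c1l31l3#5h'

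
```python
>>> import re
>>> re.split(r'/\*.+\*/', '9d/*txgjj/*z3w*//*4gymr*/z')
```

['9d', 'z']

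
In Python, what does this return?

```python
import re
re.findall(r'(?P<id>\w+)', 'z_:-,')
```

['z_']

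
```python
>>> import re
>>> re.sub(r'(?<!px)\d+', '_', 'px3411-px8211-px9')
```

The negative lookaround is zero-width — it rules out positions where the adjacent text would match, without consuming anything.
Matches: at [3:6] → '411'; at [10:13] → '211'.
Each match is replaced by '_'.

'px3_-px8_-px9'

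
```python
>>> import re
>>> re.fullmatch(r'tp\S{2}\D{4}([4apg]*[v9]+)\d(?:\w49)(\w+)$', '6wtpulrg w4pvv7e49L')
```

None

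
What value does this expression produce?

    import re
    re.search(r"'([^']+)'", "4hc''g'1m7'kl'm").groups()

('g',)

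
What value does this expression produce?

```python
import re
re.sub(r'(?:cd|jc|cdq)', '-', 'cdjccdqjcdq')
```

'---q-dq'

The regex engine tests alternatives in the order written; an earlier branch that matches wins even if a later one would match more.
Matches: at [0:2] → 'cd'; at [2:4] → 'jc'; at [4:6] → 'cd'; at [7:9] → 'jc'.
`sub` substitutes '-' at each match site.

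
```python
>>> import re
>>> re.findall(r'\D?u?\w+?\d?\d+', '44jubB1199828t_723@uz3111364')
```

['44', 'jubB1199828', 't_723', '@uz3111364']

A non-greedy quantifier consumes as few characters as it can — just enough that the remainder of the pattern still matches from where it stops; whatever follows it matches normally.
With no groups in the pattern, `findall` gives back each whole match — 4 here.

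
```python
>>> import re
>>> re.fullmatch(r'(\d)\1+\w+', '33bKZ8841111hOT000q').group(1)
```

'3'

`\1` is not a pattern — it's the concrete string captured by group 1, re-applied verbatim.
For `fullmatch`, every character of the input must be accounted for by the pattern.
The match spans [0:19] → '33bKZ8841111hOT000q'.
Captured: group 1 = '3'.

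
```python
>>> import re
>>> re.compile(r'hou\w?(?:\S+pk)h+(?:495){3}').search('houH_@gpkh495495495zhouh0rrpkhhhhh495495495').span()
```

(0, 43)

Pattern: the literal 'hou', then optionally a word character; then one or more of a non-whitespace character, then the literal 'pk' (non-capturing group); then one or more of the literal 'h', then the literal '495' repeated 3 times.
`re.search` tries every starting position until one works.
The match spans [0:43] → 'houH_@gpkh495495495zhouh0rrpkhhhhh495495495'.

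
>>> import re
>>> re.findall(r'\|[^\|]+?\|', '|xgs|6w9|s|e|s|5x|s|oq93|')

['|xgs|', '|s|', '|s|', '|s|']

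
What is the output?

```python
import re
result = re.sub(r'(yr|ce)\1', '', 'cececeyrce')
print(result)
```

`\1` is not a pattern — it's the concrete string captured by group 1, re-applied verbatim.
Matches: at [0:4] → 'cece'.
Each match is replaced by ''.

ceyrce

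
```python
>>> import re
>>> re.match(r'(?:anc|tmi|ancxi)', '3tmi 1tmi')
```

None

`re.match` won't scan ahead — the pattern has to work from the very first character.
Here position 0 doesn't satisfy it, so the call returns None.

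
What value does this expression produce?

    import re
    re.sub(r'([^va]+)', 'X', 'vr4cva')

'vXva'

This matches one or more of any character except [va] (captured).
Each match is replaced by 'X'.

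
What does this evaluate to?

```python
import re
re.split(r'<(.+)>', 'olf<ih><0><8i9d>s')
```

The group in the pattern means `split` returns the separators' captures alongside the pieces.

['olf', 'ih><0><8i9d', 's']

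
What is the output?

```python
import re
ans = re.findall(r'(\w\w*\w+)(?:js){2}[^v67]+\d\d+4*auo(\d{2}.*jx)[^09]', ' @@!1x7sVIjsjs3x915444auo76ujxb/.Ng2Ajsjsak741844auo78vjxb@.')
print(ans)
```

[('1x7sVI', '76ujxb/.Ng2Ajsjsak741844auo78vjx')]

Pattern: a word character, then zero or more of a word character, then one or more of a word character (captured); then the literal 'js' repeated 2 times, then one or more of any character except [v67], then a digit; then one or more of a digit, then zero or more of a literal '4', then the literal 'auo'; then exactly 2 of a digit, then zero or more of any character, then the literal 'jx' (captured); then any character except [09].
Multiple groups make `findall` return tuples — one 2-tuple for the one match.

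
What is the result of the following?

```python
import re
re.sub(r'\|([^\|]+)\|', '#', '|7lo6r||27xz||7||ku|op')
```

'####op'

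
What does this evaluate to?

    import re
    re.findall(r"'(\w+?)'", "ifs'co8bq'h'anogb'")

['co8bq', 'anogb']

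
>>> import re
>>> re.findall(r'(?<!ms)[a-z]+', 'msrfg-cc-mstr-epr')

['msrfg', 'cc', 'mstr', 'epr']

The negative lookaround is zero-width — it rules out positions where the adjacent text would match, without consuming anything.
Walking the string: at [0:5] → 'msrfg'; at [6:8] → 'cc'; at [9:13] → 'mstr'; at [14:17] → 'epr'.
`findall` yields the raw match text (4 of them) because the pattern has no groups.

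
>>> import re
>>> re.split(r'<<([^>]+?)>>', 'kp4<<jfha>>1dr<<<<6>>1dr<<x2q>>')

['kp4', 'jfha', '1dr', '<<6', '1dr', 'x2q', '']

Matches to split on: at [3:11] → '<<jfha>>'; at [14:21] → '<<<<6>>'; at [24:31] → '<<x2q>>'.
`re.split` interleaves the captured-group text with the surrounding fragments.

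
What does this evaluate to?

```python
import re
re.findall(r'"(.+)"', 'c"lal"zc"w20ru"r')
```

Walking the string: at [1:15] match '"lal"zc"w20ru"', group 1 = 'lal"zc"w20ru'.
One capturing group, so `findall` returns just the captured substring from the one match — 1 in all.

['lal"zc"w20ru']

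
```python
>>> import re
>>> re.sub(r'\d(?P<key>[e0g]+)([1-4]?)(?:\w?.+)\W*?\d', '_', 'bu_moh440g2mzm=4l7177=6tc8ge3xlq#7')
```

'bu_moh4_'

The pattern matches a digit; then one or more of one of [e0g] (captured as 'key'); then optionally a character in [1-4] (captured); then optionally a word character, then one or more of any character (non-capturing group); then zero or more of a non-word character (lazy), then a digit.
Matches: at [7:34] → '40g2mzm=4l7177=6tc8ge3xlq#7'.
`sub` substitutes '_' at each match site.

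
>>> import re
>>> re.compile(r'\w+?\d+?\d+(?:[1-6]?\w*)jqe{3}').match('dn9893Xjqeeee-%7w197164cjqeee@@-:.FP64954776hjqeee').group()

'dn9893Xjqeee'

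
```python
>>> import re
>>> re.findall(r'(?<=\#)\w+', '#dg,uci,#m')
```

['dg', 'm']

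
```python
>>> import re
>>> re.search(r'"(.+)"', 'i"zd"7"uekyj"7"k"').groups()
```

The match spans [1:17] → '"zd"7"uekyj"7"k"'.
Captured: group 1 = 'zd"7"uekyj"7"k'.

('zd"7"uekyj"7"k',)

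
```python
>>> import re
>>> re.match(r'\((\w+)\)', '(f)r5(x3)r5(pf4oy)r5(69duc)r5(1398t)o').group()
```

With `match`, the pattern is implicitly anchored at the beginning.
The match spans [0:3] → '(f)'.
Captured: group 1 = 'f'.

'(f)'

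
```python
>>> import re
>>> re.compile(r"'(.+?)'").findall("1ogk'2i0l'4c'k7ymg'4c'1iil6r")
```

With a single group, `findall` returns only what that group captured — 2 items.

['2i0l', 'k7ymg']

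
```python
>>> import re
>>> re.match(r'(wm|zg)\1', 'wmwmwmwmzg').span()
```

`\1` is not a pattern — it's the concrete string captured by group 1, re-applied verbatim.
`re.match` only tries the pattern at the start of the string.
The match spans [0:4] → 'wmwm'.
Captured: group 1 = 'wm'.

(0, 4)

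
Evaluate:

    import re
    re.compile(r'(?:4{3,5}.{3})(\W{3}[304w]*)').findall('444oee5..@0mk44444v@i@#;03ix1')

['@#;03']

The pattern matches 3 to 5 of a literal '4', then exactly 3 of any character (non-capturing group); then exactly 3 of a non-word character, then zero or more of one of [304w] (captured).
Matches: at [13:26] match '44444v@i@#;03', group 1 = '@#;03'.
`findall` collects group 1 from the one match (1 total).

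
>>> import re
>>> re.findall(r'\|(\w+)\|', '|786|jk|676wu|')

['786', '676wu']

Scanning left to right: at [0:5] match '|786|', group 1 = '786'; at [7:14] match '|676wu|', group 1 = '676wu'.
`findall` collects group 1 from each match (2 total).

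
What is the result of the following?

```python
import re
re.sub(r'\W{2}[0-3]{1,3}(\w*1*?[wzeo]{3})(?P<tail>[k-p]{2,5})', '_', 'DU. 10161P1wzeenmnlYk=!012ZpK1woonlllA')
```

The pattern matches exactly 2 of a non-word character, then 1 to 3 of a character in [0-3]; then zero or more of a word character, then zero or more of the literal '1' (lazy), then exactly 3 of one of [wzeo] (captured); then 2 to 5 of a character in [k-p] (captured as 'tail').
Matches: at [2:19] → '. 10161P1wzeenmnl'; at [21:37] → '=!012ZpK1woonlll'.
Each match is replaced by '_'.

'DU_Yk_A'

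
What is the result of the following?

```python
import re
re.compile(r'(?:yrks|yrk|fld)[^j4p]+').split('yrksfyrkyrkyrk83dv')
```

['', '']

Matches to split on: at [0:18] → 'yrksfyrkyrkyrk83dv'.
Splitting on the pattern gives 2 pieces.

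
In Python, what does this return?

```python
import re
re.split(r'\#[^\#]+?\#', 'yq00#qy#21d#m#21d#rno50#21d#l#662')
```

['yq00', '21d', '21d', '21d', '662']

Matches to split on: at [4:8] → '#qy#'; at [11:14] → '#m#'; at [17:24] → '#rno50#'; at [27:30] → '#l#'.
`split` removes every match and returns the 5 fragments in between.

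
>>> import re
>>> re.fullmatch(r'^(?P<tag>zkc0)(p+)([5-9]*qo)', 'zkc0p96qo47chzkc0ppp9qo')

`fullmatch` succeeds only if the pattern covers the string from start to end.
Here the string isn't matched end-to-end, so the call returns None.

None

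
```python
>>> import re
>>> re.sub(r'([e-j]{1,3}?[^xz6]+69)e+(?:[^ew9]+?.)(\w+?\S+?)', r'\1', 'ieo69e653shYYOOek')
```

A non-greedy quantifier consumes as few characters as it can — just enough that the remainder of the pattern still matches from where it stops; whatever follows it matches normally.
`\1` in the replacement pulls in group 1's text for each match.

'ieo69hYYOOek'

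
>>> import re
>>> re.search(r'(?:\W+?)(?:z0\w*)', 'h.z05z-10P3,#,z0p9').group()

'.z05z'

This matches one or more of a non-word character (lazy) (non-capturing group); then the literal 'z0', then zero or more of a word character (non-capturing group).
`search` walks the string left to right and returns the first match it finds.
The match spans [1:6] → '.z05z'.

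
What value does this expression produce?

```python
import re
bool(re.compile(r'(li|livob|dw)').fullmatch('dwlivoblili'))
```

`re.fullmatch` requires the pattern to consume the entire string.
Here there's no way to consume every character, so the call returns None, and `bool(None)` is False.

False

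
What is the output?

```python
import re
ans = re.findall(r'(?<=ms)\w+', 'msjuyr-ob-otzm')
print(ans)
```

['juyr']

The `(?=…)`/`(?<=…)` assertion just peeks at neighbouring text; it doesn't advance the match position.
Walking the string: at [2:6] → 'juyr'.
With no groups in the pattern, `findall` gives back each whole match — 1 here.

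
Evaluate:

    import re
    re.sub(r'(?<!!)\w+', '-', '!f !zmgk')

Because the assertion is negative and zero-width, positions next to the forbidden text are skipped.
Matches: at [5:8] → 'mgk'.
`sub` substitutes '-' at each match site.

'!f !z-'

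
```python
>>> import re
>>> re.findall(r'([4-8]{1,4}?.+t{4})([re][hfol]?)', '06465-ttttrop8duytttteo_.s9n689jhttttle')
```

Pattern: 1 to 4 of a character in [4-8] (lazy), then one or more of any character, then exactly 4 of a literal 't' (captured); then one of [re], then optionally one of [hfol] (captured).
`findall` packs the 2 group values into a tuple for every match.

[('6465-ttttrop8duytttt', 'eo')]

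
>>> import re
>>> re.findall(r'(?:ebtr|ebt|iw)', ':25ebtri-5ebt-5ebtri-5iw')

['ebtr', 'ebt', 'ebtr', 'iw']

`|` is ordered: at each position the engine commits to the first alternative that works.
Matches: at [3:7] → 'ebtr'; at [10:13] → 'ebt'; at [15:19] → 'ebtr'; at [22:24] → 'iw'.
With no groups in the pattern, `findall` gives back each whole match — 4 here.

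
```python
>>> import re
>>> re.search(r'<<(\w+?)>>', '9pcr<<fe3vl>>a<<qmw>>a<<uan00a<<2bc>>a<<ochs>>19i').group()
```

'<<fe3vl>>'

`re.search` scans for the first position where the pattern succeeds.
The match spans [4:13] → '<<fe3vl>>'.
Captured: group 1 = 'fe3vl'.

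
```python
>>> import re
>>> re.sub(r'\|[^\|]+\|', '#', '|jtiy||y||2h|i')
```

Matches: at [0:6] → '|jtiy|'; at [6:9] → '|y|'; at [9:13] → '|2h|'.
`sub` substitutes '#' at each match site.

'###i'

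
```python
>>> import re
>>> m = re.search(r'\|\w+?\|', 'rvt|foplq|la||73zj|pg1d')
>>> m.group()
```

'|foplq|'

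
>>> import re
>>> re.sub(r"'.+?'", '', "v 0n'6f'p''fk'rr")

'v 0nprr'

Lazy quantifiers expand one character at a time until the remainder of the pattern can match.
Matches: at [4:8] → "'6f'"; at [9:14] → "''fk'".
Every occurrence is swapped for ''.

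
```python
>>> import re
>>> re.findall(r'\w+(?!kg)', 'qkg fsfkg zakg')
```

Because the assertion is negative and zero-width, positions next to the forbidden text are skipped.
Matches: at [0:3] → 'qkg'; at [4:9] → 'fsfkg'; at [10:14] → 'zakg'.
No capturing groups, so `findall` returns the 3 full match strings.

['qkg', 'fsfkg', 'zakg']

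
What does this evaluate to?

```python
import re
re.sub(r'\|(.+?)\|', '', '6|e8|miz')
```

Matches: at [1:5] → '|e8|'.
Each match is replaced by ''.

'6miz'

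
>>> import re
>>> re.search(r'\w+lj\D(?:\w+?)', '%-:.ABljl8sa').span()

(4, 10)

Because the quantifier is non-greedy, it stops expanding at the earliest point where the rest of the pattern can succeed.
The match spans [4:10] → 'ABljl8'.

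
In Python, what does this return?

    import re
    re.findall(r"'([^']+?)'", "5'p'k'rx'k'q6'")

Matches: at [1:4] match "'p'", group 1 = 'p'; at [5:9] match "'rx'", group 1 = 'rx'; at [10:14] match "'q6'", group 1 = 'q6'.
`findall` collects group 1 from each match (3 total).

['p', 'rx', 'q6']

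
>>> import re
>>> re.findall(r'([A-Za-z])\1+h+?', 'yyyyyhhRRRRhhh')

['y', 'R']

A backreference is literal: `\1` must see the identical characters the first group matched.
Matches: at [0:6] match 'yyyyyh', group 1 = 'y'; at [7:12] match 'RRRRh', group 1 = 'R'.
Because there's exactly one group, `findall` drops the full match and keeps group 1 from each hit.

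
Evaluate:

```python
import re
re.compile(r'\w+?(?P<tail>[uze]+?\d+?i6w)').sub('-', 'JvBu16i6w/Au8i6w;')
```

'-/-;'

Every occurrence is swapped for '-'.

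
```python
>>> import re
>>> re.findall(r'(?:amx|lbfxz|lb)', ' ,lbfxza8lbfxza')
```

Branches in `(...|...)` are attempted left-to-right; the first branch that allows the whole pattern to succeed is taken.
`findall` yields the raw match text (2 of them) because the pattern has no groups.

['lbfxz', 'lbfxz']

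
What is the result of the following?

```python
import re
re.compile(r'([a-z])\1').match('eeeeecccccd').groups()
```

('e',)

After group 1 captures some text, `\1` only succeeds where that same text appears again.
`match` is anchored at position 0; if the pattern doesn't fit there, it returns None.
The match spans [0:2] → 'ee'.
Captured: group 1 = 'e'.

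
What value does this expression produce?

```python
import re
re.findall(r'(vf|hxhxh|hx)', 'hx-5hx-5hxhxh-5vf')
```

['hx', 'hx', 'hxhxh', 'vf']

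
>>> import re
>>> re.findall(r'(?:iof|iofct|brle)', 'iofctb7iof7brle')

['iof', 'iof', 'brle']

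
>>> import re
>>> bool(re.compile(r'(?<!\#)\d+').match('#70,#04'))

A negative assertion filters positions out without eating any characters.
With `match`, the pattern is implicitly anchored at the beginning.
Here the pattern fails at index 0, so the call returns None, and `bool(None)` is False.

False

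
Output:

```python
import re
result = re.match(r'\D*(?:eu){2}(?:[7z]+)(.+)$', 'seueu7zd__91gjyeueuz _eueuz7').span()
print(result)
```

Pattern: zero or more of a non-digit, then the literal 'eu' repeated 2 times; then one or more of one of [7z] (non-capturing group); then one or more of any character (captured); then anchored at the end.
`match` is anchored at position 0; if the pattern doesn't fit there, it returns None.
The match spans [0:28] → 'seueu7zd__91gjyeueuz _eueuz7'.
Captured: group 1 = 'd__91gjyeueuz _eueuz7'.

(0, 28)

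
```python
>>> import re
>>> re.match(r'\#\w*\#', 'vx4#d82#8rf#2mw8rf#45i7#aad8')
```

`match` is anchored at position 0; if the pattern doesn't fit there, it returns None.
Here position 0 doesn't satisfy it, so the call returns None.

None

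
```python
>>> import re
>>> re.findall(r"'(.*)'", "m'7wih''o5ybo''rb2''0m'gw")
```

["7wih''o5ybo''rb2''0m"]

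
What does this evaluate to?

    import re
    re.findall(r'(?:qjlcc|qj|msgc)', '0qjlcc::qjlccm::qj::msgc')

Alternation tries branches left to right and keeps the first one that lets the overall match succeed at that position.
Walking the string: at [1:6] → 'qjlcc'; at [8:13] → 'qjlcc'; at [16:18] → 'qj'; at [20:24] → 'msgc'.
No capturing groups, so `findall` returns the 4 full match strings.

['qjlcc', 'qjlcc', 'qj', 'msgc']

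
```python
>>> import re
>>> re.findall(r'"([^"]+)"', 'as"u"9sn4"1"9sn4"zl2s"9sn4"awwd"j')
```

['u', '1', 'zl2s', 'awwd']

Scanning left to right: at [2:5] match '"u"', group 1 = 'u'; at [9:12] match '"1"', group 1 = '1'; at [16:22] match '"zl2s"', group 1 = 'zl2s'; at [26:32] match '"awwd"', group 1 = 'awwd'.
With a single group, `findall` returns only what that group captured — 4 items.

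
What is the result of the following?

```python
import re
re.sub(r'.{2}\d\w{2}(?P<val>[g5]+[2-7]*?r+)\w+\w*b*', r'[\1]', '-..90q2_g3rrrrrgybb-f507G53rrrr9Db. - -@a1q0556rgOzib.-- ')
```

This matches exactly 2 of any character, then a digit, then exactly 2 of a word character; then one or more of one of [g5], then zero or more of a character in [2-7] (lazy), then one or more of the literal 'r' (captured as 'val'); then one or more of a word character, then zero or more of a word character, then zero or more of the literal 'b'.
Matches: at [20:34] → 'f507G53rrrr9Db'; at [39:53] → '@a1q0556rgOzib'.
Each match is replaced using the text its own group 1 captured.

'-..90q2_g3rrrrrgybb-[53rrrr]. - -[556r].-- '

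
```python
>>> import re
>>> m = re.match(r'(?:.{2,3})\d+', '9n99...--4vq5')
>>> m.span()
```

(0, 4)

The pattern matches 2 to 3 of any character (non-capturing group); then one or more of a digit.
`match` is anchored at position 0; if the pattern doesn't fit there, it returns None.
The match spans [0:4] → '9n99'.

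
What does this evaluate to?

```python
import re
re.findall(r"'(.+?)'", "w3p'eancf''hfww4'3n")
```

['eancf', 'hfww4']

Scanning left to right: at [3:10] match "'eancf'", group 1 = 'eancf'; at [10:17] match "'hfww4'", group 1 = 'hfww4'.
With a single group, `findall` returns only what that group captured — 2 items.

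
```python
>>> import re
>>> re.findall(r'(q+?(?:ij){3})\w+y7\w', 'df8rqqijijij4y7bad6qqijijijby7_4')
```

This matches one or more of a literal 'q' (lazy), then the literal 'ij' repeated 3 times (captured); then one or more of a word character; then the literal 'y7', then a word character.
Scanning left to right: at [4:31] match 'qqijijij4y7bad6qqijijijby7_', group 1 = 'qqijijij'.
With a single group, `findall` returns only what that group captured — 1 item.

['qqijijij']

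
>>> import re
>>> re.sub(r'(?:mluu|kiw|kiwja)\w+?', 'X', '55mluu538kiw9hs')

Matches: at [2:7] → 'mluu5'; at [9:13] → 'kiw9'.
`sub` substitutes 'X' at each match site.

'55X38Xhs'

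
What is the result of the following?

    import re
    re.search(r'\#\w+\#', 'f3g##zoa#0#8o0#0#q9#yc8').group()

The match spans [4:9] → '#zoa#'.

'#zoa#'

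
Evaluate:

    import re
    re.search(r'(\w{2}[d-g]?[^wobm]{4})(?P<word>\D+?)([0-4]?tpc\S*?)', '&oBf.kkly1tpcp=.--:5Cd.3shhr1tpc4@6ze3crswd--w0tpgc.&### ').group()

Pattern: exactly 2 of a word character, then optionally a character in [d-g], then exactly 4 of any character except [wobm] (captured); then one or more of a non-digit (lazy) (captured as 'word'); then optionally a character in [0-4], then the literal 'tpc', then zero or more of a non-whitespace character (lazy) (captured).
The `?` after the quantifier makes it lazy — it takes as little as possible before letting the rest of the pattern try.
`search` walks the string left to right and returns the first match it finds.
The match spans [1:13] → 'oBf.kkly1tpc'.
Captured: group 1 = 'oBf.kkl', group 2 = 'y', group 3 = '1tpc'.

'oBf.kkly1tpc'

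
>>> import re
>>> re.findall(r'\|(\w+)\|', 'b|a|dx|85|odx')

['a', '85']

Because there's exactly one group, `findall` drops the full match and keeps group 1 from each hit.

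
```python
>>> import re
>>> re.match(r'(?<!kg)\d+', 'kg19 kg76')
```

None

The negative lookaround is zero-width — it rules out positions where the adjacent text would match, without consuming anything.
`match` is anchored at position 0; if the pattern doesn't fit there, it returns None.
Here the pattern fails at index 0, so the call returns None.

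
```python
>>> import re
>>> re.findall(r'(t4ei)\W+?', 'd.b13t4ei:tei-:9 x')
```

The pattern matches the literal 't4e', then the literal 'i' (captured); then one or more of a non-word character (lazy).
Matches: at [5:10] match 't4ei:', group 1 = 't4ei'.
One capturing group, so `findall` returns just the captured substring from the one match — 1 in all.

['t4ei']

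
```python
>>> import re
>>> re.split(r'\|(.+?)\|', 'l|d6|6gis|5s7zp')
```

With the lazy modifier that quantifier settles for the fewest repetitions that let the rest of the pattern succeed (the atoms after it are unaffected and can still be greedy).
Matches to split on: at [1:5] → '|d6|'.
With a capturing group present, the delimiter's captured portion is kept in the result list.

['l', 'd6', '6gis|5s7zp']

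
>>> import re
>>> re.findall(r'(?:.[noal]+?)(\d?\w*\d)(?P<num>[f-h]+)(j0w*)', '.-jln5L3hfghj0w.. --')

Pattern: any character, then one or more of one of [noal] (lazy) (non-capturing group); then optionally a digit, then zero or more of a word character, then a digit (captured); then one or more of a character in [f-h] (captured as 'num'); then the literal 'j0', then zero or more of a literal 'w' (captured).
A `+?`/`*?`/`{m,n}?` starts at its minimum and grows only as far as needed for what follows to match.
Matches: at [2:15] match 'jln5L3hfghj0w', groups = ('n5L3', 'hfgh', 'j0w').
`findall` packs the 3 group values into a tuple for every match.

[('n5L3', 'hfgh', 'j0w')]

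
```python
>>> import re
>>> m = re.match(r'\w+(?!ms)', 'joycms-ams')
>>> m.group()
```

`re.match` won't scan ahead — the pattern has to work from the very first character.
The match spans [0:6] → 'joycms'.

'joycms'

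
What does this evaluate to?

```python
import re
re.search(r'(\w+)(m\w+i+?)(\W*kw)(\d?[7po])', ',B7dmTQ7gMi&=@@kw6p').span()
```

(1, 19)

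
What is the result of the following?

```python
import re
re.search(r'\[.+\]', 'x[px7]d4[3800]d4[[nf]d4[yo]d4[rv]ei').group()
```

`re.search` scans for the first position where the pattern succeeds.
The match spans [1:33] → '[px7]d4[3800]d4[[nf]d4[yo]d4[rv]'.

'[px7]d4[3800]d4[[nf]d4[yo]d4[rv]'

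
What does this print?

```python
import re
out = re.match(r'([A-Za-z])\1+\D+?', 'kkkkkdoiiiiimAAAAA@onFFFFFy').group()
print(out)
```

kkkkkd

`re.match` won't scan ahead — the pattern has to work from the very first character.
The match spans [0:6] → 'kkkkkd'.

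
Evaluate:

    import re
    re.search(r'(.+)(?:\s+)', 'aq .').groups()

This matches one or more of any character (captured); then one or more of whitespace (non-capturing group).
Unlike `match`, `search` isn't anchored — it looks for the pattern anywhere in the string.
The match spans [0:3] → 'aq '.
Captured: group 1 = 'aq'.

('aq',)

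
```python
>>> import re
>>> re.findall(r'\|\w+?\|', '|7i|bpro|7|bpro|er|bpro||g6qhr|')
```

No capturing groups, so `findall` returns the 4 full match strings.

['|7i|', '|7|', '|er|', '|g6qhr|']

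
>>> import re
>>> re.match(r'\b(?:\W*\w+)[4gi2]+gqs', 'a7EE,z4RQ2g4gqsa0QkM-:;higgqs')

None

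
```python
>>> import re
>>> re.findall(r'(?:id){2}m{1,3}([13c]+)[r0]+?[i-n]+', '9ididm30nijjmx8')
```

Because there's exactly one group, `findall` drops the full match and keeps group 1 from the one hit.

['3']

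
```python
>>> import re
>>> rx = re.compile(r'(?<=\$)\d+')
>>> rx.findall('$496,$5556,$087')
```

['496', '5556', '087']

Lookahead/lookbehind check context without consuming it, so the matched span excludes the asserted characters.
No capturing groups, so `findall` returns the 3 full match strings.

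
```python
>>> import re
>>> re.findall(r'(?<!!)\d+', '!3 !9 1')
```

`(?!…)`/`(?<!…)` only lets a position through if the neighbouring text does NOT match; no characters are consumed.
Matches: at [6:7] → '1'.
`findall` yields the raw match text (1 of them) because the pattern has no groups.

['1']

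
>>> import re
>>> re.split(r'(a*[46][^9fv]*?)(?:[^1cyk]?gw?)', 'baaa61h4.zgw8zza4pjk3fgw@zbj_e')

['b', 'aaa61h4.', '8zz', 'a4pjk3', '@zbj_e']

With the lazy modifier that quantifier settles for the fewest repetitions that let the rest of the pattern succeed (the atoms after it are unaffected and can still be greedy).
Because the pattern has a capturing group, `split` also inserts each captured text between the pieces.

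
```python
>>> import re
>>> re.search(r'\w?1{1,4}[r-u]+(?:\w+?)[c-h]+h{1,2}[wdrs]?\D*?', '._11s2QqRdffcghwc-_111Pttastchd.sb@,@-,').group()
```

The pattern matches optionally a word character, then 1 to 4 of a literal '1', then one or more of a character in [r-u]; then one or more of a word character (lazy) (non-capturing group); then one or more of a character in [c-h]; then 1 to 2 of a literal 'h', then optionally one of [wdrs], then zero or more of a non-digit (lazy).
Lazy quantifiers expand one character at a time until the remainder of the pattern can match.
Unlike `match`, `search` isn't anchored — it looks for the pattern anywhere in the string.
The match spans [1:16] → '_11s2QqRdffcghw'.

'_11s2QqRdffcghw'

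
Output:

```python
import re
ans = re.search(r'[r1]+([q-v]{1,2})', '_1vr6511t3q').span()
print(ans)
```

(1, 4)

Pattern: one or more of one of [r1]; then 1 to 2 of a character in [q-v] (captured).
`re.search` tries every starting position until one works.
The match spans [1:4] → '1vr'.
Captured: group 1 = 'vr'.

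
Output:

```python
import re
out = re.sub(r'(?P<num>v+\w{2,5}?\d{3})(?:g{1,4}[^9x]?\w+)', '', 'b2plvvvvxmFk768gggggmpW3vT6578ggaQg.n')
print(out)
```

b2pl.n

This matches one or more of the literal 'v', then 2 to 5 of a word character (lazy), then exactly 3 of a digit (captured as 'num'); then 1 to 4 of the literal 'g', then optionally any character except [9x], then one or more of a word character (non-capturing group).
Every occurrence is swapped for ''.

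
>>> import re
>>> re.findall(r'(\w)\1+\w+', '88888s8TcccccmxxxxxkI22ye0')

['8']

After group 1 captures some text, `\1` only succeeds where that same text appears again.
Scanning left to right: at [0:26] match '88888s8TcccccmxxxxxkI22ye0', group 1 = '8'.
One capturing group, so `findall` returns just the captured substring from the one match — 1 in all.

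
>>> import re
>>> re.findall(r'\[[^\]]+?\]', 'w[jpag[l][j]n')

Since nothing is captured, `findall` lists the 2 matched substrings directly.

['[jpag[l]', '[j]']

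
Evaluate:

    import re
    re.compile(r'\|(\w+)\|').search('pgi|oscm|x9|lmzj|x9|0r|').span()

(3, 9)

`re.search` tries every starting position until one works.
The match spans [3:9] → '|oscm|'.
Captured: group 1 = 'oscm'.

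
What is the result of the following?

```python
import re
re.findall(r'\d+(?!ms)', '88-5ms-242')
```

['88', '242']

The negative lookaround is zero-width — it rules out positions where the adjacent text would match, without consuming anything.
Since nothing is captured, `findall` lists the 2 matched substrings directly.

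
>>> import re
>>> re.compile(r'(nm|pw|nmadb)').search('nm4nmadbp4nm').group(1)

'nm'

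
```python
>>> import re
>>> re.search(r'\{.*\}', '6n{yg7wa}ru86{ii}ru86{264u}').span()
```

The match spans [2:27] → '{yg7wa}ru86{ii}ru86{264u}'.

(2, 27)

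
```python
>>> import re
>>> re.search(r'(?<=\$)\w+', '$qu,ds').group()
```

The `(?=…)`/`(?<=…)` assertion just peeks at neighbouring text; it doesn't advance the match position.
`re.search` tries every starting position until one works.
The match spans [1:3] → 'qu'.

'qu'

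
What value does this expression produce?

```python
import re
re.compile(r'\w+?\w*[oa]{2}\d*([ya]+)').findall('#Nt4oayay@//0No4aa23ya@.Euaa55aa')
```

The pattern matches one or more of a word character (lazy); then zero or more of a word character, then exactly 2 of one of [oa], then zero or more of a digit; then one or more of one of [ya] (captured).
Matches: at [1:9] match 'Nt4oayay', group 1 = 'yay'; at [12:22] match '0No4aa23ya', group 1 = 'ya'; at [24:32] match 'Euaa55aa', group 1 = 'aa'.
One capturing group, so `findall` returns just the captured substring from each match — 3 in all.

['yay', 'ya', 'aa']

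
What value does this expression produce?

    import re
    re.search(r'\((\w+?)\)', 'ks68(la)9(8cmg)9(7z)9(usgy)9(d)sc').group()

`re.search` tries every starting position until one works.
The match spans [4:8] → '(la)'.
Captured: group 1 = 'la'.

'(la)'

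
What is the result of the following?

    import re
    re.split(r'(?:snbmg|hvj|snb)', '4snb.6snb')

['4', '.6', '']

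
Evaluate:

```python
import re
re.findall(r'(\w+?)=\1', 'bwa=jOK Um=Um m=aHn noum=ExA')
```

['Um']

`\1` has to match the exact text group 1 already captured.
With a single group, `findall` returns only what that group captured — 1 item.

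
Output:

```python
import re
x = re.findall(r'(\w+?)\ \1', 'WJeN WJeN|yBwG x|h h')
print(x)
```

['WJeN', 'h']

A backreference is literal: `\1` must see the identical characters the first group matched.
With a single group, `findall` returns only what that group captured — 2 items.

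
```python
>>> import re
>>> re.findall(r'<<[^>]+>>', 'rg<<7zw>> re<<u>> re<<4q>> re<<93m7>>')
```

With no groups in the pattern, `findall` gives back each whole match — 4 here.

['<<7zw>>', '<<u>>', '<<4q>>', '<<93m7>>']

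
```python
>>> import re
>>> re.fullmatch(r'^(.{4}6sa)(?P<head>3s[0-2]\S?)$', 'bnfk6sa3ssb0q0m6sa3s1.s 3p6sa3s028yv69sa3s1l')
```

None

Pattern: anchored at the start of the string; then exactly 4 of any character, then the literal '6sa' (captured); then the literal '3s', then a character in [0-2], then optionally a non-whitespace character (captured as 'head'); then anchored at the end.
`re.fullmatch` requires the pattern to consume the entire string.
Here there's no way to consume every character, so the call returns None.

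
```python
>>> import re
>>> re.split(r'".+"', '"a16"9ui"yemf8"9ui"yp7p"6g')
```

['', '6g']

Each match becomes a cut point; 2 segments remain.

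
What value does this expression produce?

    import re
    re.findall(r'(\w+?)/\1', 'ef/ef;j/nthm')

After group 1 captures some text, `\1` only succeeds where that same text appears again.
Matches: at [0:5] match 'ef/ef', group 1 = 'ef'.
`findall` collects group 1 from the one match (1 total).

['ef']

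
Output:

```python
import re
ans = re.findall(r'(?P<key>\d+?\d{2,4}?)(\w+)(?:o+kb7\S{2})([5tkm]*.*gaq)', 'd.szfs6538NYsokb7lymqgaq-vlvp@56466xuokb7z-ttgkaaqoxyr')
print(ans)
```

With the lazy modifier that quantifier settles for the fewest repetitions that let the rest of the pattern succeed (the atoms after it are unaffected and can still be greedy).
With 3 capturing groups, `findall` returns a 3-tuple per match.

[('653', '8NYs', 'mqgaq')]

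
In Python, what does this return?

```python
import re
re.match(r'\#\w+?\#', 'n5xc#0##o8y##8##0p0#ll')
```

With `match`, the pattern is implicitly anchored at the beginning.
Here the pattern fails at index 0, so the call returns None.

None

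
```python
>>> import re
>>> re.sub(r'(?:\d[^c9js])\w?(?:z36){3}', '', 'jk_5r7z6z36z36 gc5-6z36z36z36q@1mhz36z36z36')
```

'jk_5r7z6z36z36 gcq@'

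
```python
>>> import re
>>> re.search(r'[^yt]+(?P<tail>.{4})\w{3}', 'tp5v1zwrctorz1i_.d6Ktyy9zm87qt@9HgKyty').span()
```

(1, 16)

Pattern: one or more of any character except [yt]; then exactly 4 of any character (captured as 'tail'); then exactly 3 of a word character.
`re.search` tries every starting position until one works.
The match spans [1:16] → 'p5v1zwrctorz1i_'.
Captured: group 1 = 'torz'.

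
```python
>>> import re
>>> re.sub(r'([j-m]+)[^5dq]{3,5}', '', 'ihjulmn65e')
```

'ih5e'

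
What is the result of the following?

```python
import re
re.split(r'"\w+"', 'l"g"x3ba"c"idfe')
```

['l', 'x3ba', 'idfe']

Matches to split on: at [1:4] → '"g"'; at [8:11] → '"c"'.
Each match becomes a cut point; 3 segments remain.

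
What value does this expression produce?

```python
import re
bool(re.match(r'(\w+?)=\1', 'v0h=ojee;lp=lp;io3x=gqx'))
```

False

`re.match` won't scan ahead — the pattern has to work from the very first character.
Here position 0 doesn't satisfy it, so the call returns None, and `bool(None)` is False.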